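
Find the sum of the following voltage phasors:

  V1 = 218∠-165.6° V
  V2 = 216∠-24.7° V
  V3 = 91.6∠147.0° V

Step 1 — Convert each phasor to rectangular form:
  V1 = 218·(cos(-165.6°) + j·sin(-165.6°)) = -211.2 - j54.21 V
  V2 = 216·(cos(-24.7°) + j·sin(-24.7°)) = 196.2 - j90.26 V
  V3 = 91.6·(cos(147.0°) + j·sin(147.0°)) = -76.82 + j49.89 V
Step 2 — Sum components: V_total = -91.74 - j94.58 V.
Step 3 — Convert to polar: |V_total| = 131.8 V, ∠V_total = -134.1°.

V_total = 131.8∠-134.1° V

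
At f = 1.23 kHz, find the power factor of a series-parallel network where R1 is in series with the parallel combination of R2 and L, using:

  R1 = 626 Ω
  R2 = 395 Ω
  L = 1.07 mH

Step 1 — Angular frequency: ω = 2π·f = 2π·1230 = 7728 rad/s.
Step 2 — Component impedances:
  R1: Z = R = 626 Ω
  R2: Z = R = 395 Ω
  L: Z = jωL = j·7728·0.00107 = 0 + j8.269 Ω
Step 3 — Parallel branch: R2 || L = 1/(1/R2 + 1/L) = 0.173 + j8.266 Ω.
Step 4 — Series with R1: Z_total = R1 + (R2 || L) = 626.2 + j8.266 Ω = 626.2∠0.8° Ω.
Step 5 — Power factor: PF = cos(φ) = Re(Z)/|Z| = 626.17/626.23 = 0.9999.
Step 6 — Type: Im(Z) = 8.266 ⇒ lagging (phase φ = 0.8°).

PF = 0.9999 (lagging, φ = 0.8°)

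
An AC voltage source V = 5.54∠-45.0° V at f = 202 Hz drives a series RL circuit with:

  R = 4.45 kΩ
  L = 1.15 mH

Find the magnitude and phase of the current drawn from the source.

Step 1 — Angular frequency: ω = 2π·f = 2π·202 = 1269 rad/s.
Step 2 — Component impedances:
  R: Z = R = 4450 Ω
  L: Z = jωL = j·1269·0.00115 = 0 + j1.46 Ω
Step 3 — Series combination: Z_total = R + L = 4450 + j1.46 Ω = 4450∠0.0° Ω.
Step 4 — Source phasor: V = 5.54∠-45.0° V = 3.917 - j3.917 V.
Step 5 — Ohm's law: I = V / Z_total = (3.917 - j3.917) / (4450 + j1.46) = 0.00088 - j0.0008806 A.
Step 6 — Convert to polar: |I| = 0.001245 A, ∠I = -45.0°.

I = 0.001245∠-45.0° A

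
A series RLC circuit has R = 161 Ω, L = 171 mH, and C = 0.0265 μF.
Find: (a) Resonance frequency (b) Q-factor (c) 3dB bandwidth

Step 1 — Resonance: ω₀ = 1/√(LC) = 1/√(0.171·2.65e-08) = 1.486e+04 rad/s.
Step 2 — f₀ = ω₀/(2π) = 2364 Hz.
Step 3 — Series Q: Q = ω₀L/R = 1.486e+04·0.171/161 = 15.78.
Step 4 — Bandwidth: Δω = ω₀/Q = 941.5 rad/s; BW = Δω/(2π) = 149.8 Hz.

(a) f₀ = 2364 Hz  (b) Q = 15.78  (c) BW = 149.8 Hz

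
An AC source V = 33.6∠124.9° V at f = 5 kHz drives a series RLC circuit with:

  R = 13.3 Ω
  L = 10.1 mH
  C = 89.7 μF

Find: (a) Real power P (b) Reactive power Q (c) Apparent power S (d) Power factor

Step 1 — Angular frequency: ω = 2π·f = 2π·5000 = 3.142e+04 rad/s.
Step 2 — Component impedances:
  R: Z = R = 13.3 Ω
  L: Z = jωL = j·3.142e+04·0.0101 = 0 + j317.3 Ω
  C: Z = 1/(jωC) = -j/(ω·C) = 0 - j0.3549 Ω
Step 3 — Series combination: Z_total = R + L + C = 13.3 + j316.9 Ω = 317.2∠87.6° Ω.
Step 4 — Source phasor: V = 33.6∠124.9° V = -19.22 + j27.56 V.
Step 5 — Current: I = V / Z = 0.08425 + j0.06419 A = 0.1059∠37.3° A.
Step 6 — Complex power: S = V·I* = 0.1492 + j3.556 VA.
Step 7 — Real power: P = Re(S) = 0.1492 W.
Step 8 — Reactive power: Q = Im(S) = 3.556 VAR.
Step 9 — Apparent power: |S| = 3.559 VA.
Step 10 — Power factor: PF = P/|S| = 0.04193 (lagging).

(a) P = 0.1492 W  (b) Q = 3.556 VAR  (c) S = 3.559 VA  (d) PF = 0.04193 (lagging)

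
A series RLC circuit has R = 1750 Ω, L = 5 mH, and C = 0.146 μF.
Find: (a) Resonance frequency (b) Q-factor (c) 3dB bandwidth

Step 1 — Resonance: ω₀ = 1/√(LC) = 1/√(0.005·1.46e-07) = 3.701e+04 rad/s.
Step 2 — f₀ = ω₀/(2π) = 5891 Hz.
Step 3 — Series Q: Q = ω₀L/R = 3.701e+04·0.005/1750 = 0.1057.
Step 4 — Bandwidth: Δω = ω₀/Q = 3.5e+05 rad/s; BW = Δω/(2π) = 5.57e+04 Hz.

(a) f₀ = 5891 Hz  (b) Q = 0.1057  (c) BW = 5.57e+04 Hz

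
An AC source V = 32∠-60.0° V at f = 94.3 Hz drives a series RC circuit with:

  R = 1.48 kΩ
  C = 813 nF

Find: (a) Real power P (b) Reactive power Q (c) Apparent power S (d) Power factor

Step 1 — Angular frequency: ω = 2π·f = 2π·94.3 = 592.5 rad/s.
Step 2 — Component impedances:
  R: Z = R = 1480 Ω
  C: Z = 1/(jωC) = -j/(ω·C) = 0 - j2076 Ω
Step 3 — Series combination: Z_total = R + C = 1480 - j2076 Ω = 2550∠-54.5° Ω.
Step 4 — Source phasor: V = 32∠-60.0° V = 16 - j27.71 V.
Step 5 — Current: I = V / Z = 0.01249 - j0.0012 A = 0.01255∠-5.5° A.
Step 6 — Complex power: S = V·I* = 0.2332 - j0.327 VA.
Step 7 — Real power: P = Re(S) = 0.2332 W.
Step 8 — Reactive power: Q = Im(S) = -0.327 VAR.
Step 9 — Apparent power: |S| = 0.4016 VA.
Step 10 — Power factor: PF = P/|S| = 0.5805 (leading).

(a) P = 0.2332 W  (b) Q = -0.327 VAR  (c) S = 0.4016 VA  (d) PF = 0.5805 (leading)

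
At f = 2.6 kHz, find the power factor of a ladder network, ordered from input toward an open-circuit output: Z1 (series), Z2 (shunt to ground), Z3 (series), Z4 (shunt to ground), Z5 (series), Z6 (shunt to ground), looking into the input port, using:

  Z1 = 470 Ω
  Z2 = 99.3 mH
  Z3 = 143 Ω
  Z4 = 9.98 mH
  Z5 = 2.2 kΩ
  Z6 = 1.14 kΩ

Step 1 — Angular frequency: ω = 2π·f = 2π·2600 = 1.634e+04 rad/s.
Step 2 — Component impedances:
  Z1: Z = R = 470 Ω
  Z2: Z = jωL = j·1.634e+04·0.0993 = 0 + j1622 Ω
  Z3: Z = R = 143 Ω
  Z4: Z = jωL = j·1.634e+04·0.00998 = 0 + j163 Ω
  Z5: Z = R = 2200 Ω
  Z6: Z = R = 1140 Ω
Step 3 — Ladder network (open output): work backward from the far end, alternating series and parallel combinations. Z_in = 593.8 + j158.3 Ω = 614.5∠14.9° Ω.
Step 4 — Power factor: PF = cos(φ) = Re(Z)/|Z| = 593.8/614.5 = 0.9663.
Step 5 — Type: Im(Z) = 158.3 ⇒ lagging (phase φ = 14.9°).

PF = 0.9663 (lagging, φ = 14.9°)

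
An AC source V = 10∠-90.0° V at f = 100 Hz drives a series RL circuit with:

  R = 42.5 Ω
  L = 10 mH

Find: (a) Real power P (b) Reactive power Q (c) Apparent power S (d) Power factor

Step 1 — Angular frequency: ω = 2π·f = 2π·100 = 628.3 rad/s.
Step 2 — Component impedances:
  R: Z = R = 42.5 Ω
  L: Z = jωL = j·628.3·0.01 = 0 + j6.283 Ω
Step 3 — Series combination: Z_total = R + L = 42.5 + j6.283 Ω = 42.96∠8.4° Ω.
Step 4 — Source phasor: V = 10∠-90.0° V = 0 - j10 V.
Step 5 — Current: I = V / Z = -0.03404 - j0.2303 A = 0.2328∠-98.4° A.
Step 6 — Complex power: S = V·I* = 2.303 + j0.3404 VA.
Step 7 — Real power: P = Re(S) = 2.303 W.
Step 8 — Reactive power: Q = Im(S) = 0.3404 VAR.
Step 9 — Apparent power: |S| = 2.328 VA.
Step 10 — Power factor: PF = P/|S| = 0.9892 (lagging).

(a) P = 2.303 W  (b) Q = 0.3404 VAR  (c) S = 2.328 VA  (d) PF = 0.9892 (lagging)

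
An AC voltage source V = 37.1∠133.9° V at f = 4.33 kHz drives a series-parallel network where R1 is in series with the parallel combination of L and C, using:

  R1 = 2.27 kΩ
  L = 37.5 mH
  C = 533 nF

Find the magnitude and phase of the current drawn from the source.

Step 1 — Angular frequency: ω = 2π·f = 2π·4330 = 2.721e+04 rad/s.
Step 2 — Component impedances:
  R1: Z = R = 2270 Ω
  L: Z = jωL = j·2.721e+04·0.0375 = 0 + j1020 Ω
  C: Z = 1/(jωC) = -j/(ω·C) = 0 - j68.96 Ω
Step 3 — Parallel branch: L || C = 1/(1/L + 1/C) = 0 - j73.96 Ω.
Step 4 — Series with R1: Z_total = R1 + (L || C) = 2270 - j73.96 Ω = 2271∠-1.9° Ω.
Step 5 — Source phasor: V = 37.1∠133.9° V = -25.73 + j26.73 V.
Step 6 — Ohm's law: I = V / Z_total = (-25.73 + j26.73) / (2270 - j73.96) = -0.0117 + j0.0114 A.
Step 7 — Convert to polar: |I| = 0.01633 A, ∠I = 135.8°.

I = 0.01633∠135.8° A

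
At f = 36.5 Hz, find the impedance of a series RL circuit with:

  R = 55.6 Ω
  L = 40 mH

Step 1 — Angular frequency: ω = 2π·f = 2π·36.5 = 229.3 rad/s.
Step 2 — Component impedances:
  R: Z = R = 55.6 Ω
  L: Z = jωL = j·229.3·0.04 = 0 + j9.173 Ω
Step 3 — Series combination: Z_total = R + L = 55.6 + j9.173 Ω = 56.35∠9.4° Ω.

Z = 55.6 + j9.173 Ω = 56.35∠9.4° Ω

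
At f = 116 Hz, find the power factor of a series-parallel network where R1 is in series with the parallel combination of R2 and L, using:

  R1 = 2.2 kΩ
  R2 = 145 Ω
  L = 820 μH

Step 1 — Angular frequency: ω = 2π·f = 2π·116 = 728.8 rad/s.
Step 2 — Component impedances:
  R1: Z = R = 2200 Ω
  R2: Z = R = 145 Ω
  L: Z = jωL = j·728.8·0.00082 = 0 + j0.5977 Ω
Step 3 — Parallel branch: R2 || L = 1/(1/R2 + 1/L) = 0.002463 + j0.5976 Ω.
Step 4 — Series with R1: Z_total = R1 + (R2 || L) = 2200 + j0.5976 Ω = 2200∠0.0° Ω.
Step 5 — Power factor: PF = cos(φ) = Re(Z)/|Z| = 2200/2200 = 1.
Step 6 — Type: Im(Z) = 0.5976 ⇒ lagging (phase φ = 0.0°).

PF = 1 (lagging, φ = 0.0°)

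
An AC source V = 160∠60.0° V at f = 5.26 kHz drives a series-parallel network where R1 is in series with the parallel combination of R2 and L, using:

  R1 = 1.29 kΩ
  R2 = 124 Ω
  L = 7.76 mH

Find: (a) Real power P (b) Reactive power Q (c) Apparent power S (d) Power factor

Step 1 — Angular frequency: ω = 2π·f = 2π·5260 = 3.305e+04 rad/s.
Step 2 — Component impedances:
  R1: Z = R = 1290 Ω
  R2: Z = R = 124 Ω
  L: Z = jωL = j·3.305e+04·0.00776 = 0 + j256.5 Ω
Step 3 — Parallel branch: R2 || L = 1/(1/R2 + 1/L) = 100.5 + j48.59 Ω.
Step 4 — Series with R1: Z_total = R1 + (R2 || L) = 1391 + j48.59 Ω = 1391∠2.0° Ω.
Step 5 — Source phasor: V = 160∠60.0° V = 80 + j138.6 V.
Step 6 — Current: I = V / Z = 0.06094 + j0.09752 A = 0.115∠58.0° A.
Step 7 — Complex power: S = V·I* = 18.39 + j0.6426 VA.
Step 8 — Real power: P = Re(S) = 18.39 W.
Step 9 — Reactive power: Q = Im(S) = 0.6426 VAR.
Step 10 — Apparent power: |S| = 18.4 VA.
Step 11 — Power factor: PF = P/|S| = 0.9994 (lagging).

(a) P = 18.39 W  (b) Q = 0.6426 VAR  (c) S = 18.4 VA  (d) PF = 0.9994 (lagging)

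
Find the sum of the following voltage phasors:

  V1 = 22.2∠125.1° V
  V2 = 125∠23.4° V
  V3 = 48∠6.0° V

Step 1 — Convert each phasor to rectangular form:
  V1 = 22.2·(cos(125.1°) + j·sin(125.1°)) = -12.77 + j18.16 V
  V2 = 125·(cos(23.4°) + j·sin(23.4°)) = 114.7 + j49.64 V
  V3 = 48·(cos(6.0°) + j·sin(6.0°)) = 47.74 + j5.017 V
Step 2 — Sum components: V_total = 149.7 + j72.82 V.
Step 3 — Convert to polar: |V_total| = 166.5 V, ∠V_total = 25.9°.

V_total = 166.5∠25.9° V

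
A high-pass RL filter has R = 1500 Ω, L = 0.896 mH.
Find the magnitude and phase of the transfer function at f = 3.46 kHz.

Step 1 — Angular frequency: ω = 2π·3460 = 2.174e+04 rad/s.
Step 2 — Transfer function: H(jω) = jωL/(R + jωL).
Step 3 — Numerator jωL = j·19.48; denominator R + jωL = 1500 + j19.48.
Step 4 — H = 0.0001686 + j0.01298.
Step 5 — Magnitude: |H| = 0.01298 (-37.7 dB); phase: φ = 89.3°.

|H| = 0.01298 (-37.7 dB), φ = 89.3°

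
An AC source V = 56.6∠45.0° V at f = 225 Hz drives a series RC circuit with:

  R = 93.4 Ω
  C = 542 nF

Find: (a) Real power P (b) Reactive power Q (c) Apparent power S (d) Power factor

Step 1 — Angular frequency: ω = 2π·f = 2π·225 = 1414 rad/s.
Step 2 — Component impedances:
  R: Z = R = 93.4 Ω
  C: Z = 1/(jωC) = -j/(ω·C) = 0 - j1305 Ω
Step 3 — Series combination: Z_total = R + C = 93.4 - j1305 Ω = 1308∠-85.9° Ω.
Step 4 — Source phasor: V = 56.6∠45.0° V = 40.02 + j40.02 V.
Step 5 — Current: I = V / Z = -0.02833 + j0.03269 A = 0.04326∠130.9° A.
Step 6 — Complex power: S = V·I* = 0.1748 - j2.442 VA.
Step 7 — Real power: P = Re(S) = 0.1748 W.
Step 8 — Reactive power: Q = Im(S) = -2.442 VAR.
Step 9 — Apparent power: |S| = 2.448 VA.
Step 10 — Power factor: PF = P/|S| = 0.07138 (leading).

(a) P = 0.1748 W  (b) Q = -2.442 VAR  (c) S = 2.448 VA  (d) PF = 0.07138 (leading)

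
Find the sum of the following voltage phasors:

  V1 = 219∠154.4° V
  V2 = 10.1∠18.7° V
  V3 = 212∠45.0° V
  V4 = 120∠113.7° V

Step 1 — Convert each phasor to rectangular form:
  V1 = 219·(cos(154.4°) + j·sin(154.4°)) = -197.5 + j94.63 V
  V2 = 10.1·(cos(18.7°) + j·sin(18.7°)) = 9.567 + j3.238 V
  V3 = 212·(cos(45.0°) + j·sin(45.0°)) = 149.9 + j149.9 V
  V4 = 120·(cos(113.7°) + j·sin(113.7°)) = -48.23 + j109.9 V
Step 2 — Sum components: V_total = -86.26 + j357.7 V.
Step 3 — Convert to polar: |V_total| = 367.9 V, ∠V_total = 103.6°.

V_total = 367.9∠103.6° V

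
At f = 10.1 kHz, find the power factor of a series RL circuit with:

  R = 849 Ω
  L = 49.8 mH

Step 1 — Angular frequency: ω = 2π·f = 2π·1.01e+04 = 6.346e+04 rad/s.
Step 2 — Component impedances:
  R: Z = R = 849 Ω
  L: Z = jωL = j·6.346e+04·0.0498 = 0 + j3160 Ω
Step 3 — Series combination: Z_total = R + L = 849 + j3160 Ω = 3272∠75.0° Ω.
Step 4 — Power factor: PF = cos(φ) = Re(Z)/|Z| = 849/3272.4 = 0.2594.
Step 5 — Type: Im(Z) = 3160 ⇒ lagging (phase φ = 75.0°).

PF = 0.2594 (lagging, φ = 75.0°)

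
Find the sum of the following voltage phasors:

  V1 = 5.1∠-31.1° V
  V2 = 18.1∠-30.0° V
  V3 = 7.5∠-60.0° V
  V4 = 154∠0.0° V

Step 1 — Convert each phasor to rectangular form:
  V1 = 5.1·(cos(-31.1°) + j·sin(-31.1°)) = 4.367 - j2.634 V
  V2 = 18.1·(cos(-30.0°) + j·sin(-30.0°)) = 15.68 - j9.05 V
  V3 = 7.5·(cos(-60.0°) + j·sin(-60.0°)) = 3.75 - j6.495 V
  V4 = 154·(cos(0.0°) + j·sin(0.0°)) = 154 V
Step 2 — Sum components: V_total = 177.8 - j18.18 V.
Step 3 — Convert to polar: |V_total| = 178.7 V, ∠V_total = -5.8°.

V_total = 178.7∠-5.8° V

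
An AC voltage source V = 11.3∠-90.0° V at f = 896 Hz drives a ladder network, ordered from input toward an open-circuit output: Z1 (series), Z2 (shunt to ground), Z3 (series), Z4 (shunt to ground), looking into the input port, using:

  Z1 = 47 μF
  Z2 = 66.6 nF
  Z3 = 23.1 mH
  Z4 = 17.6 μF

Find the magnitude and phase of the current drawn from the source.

Step 1 — Angular frequency: ω = 2π·f = 2π·896 = 5630 rad/s.
Step 2 — Component impedances:
  Z1: Z = 1/(jωC) = -j/(ω·C) = 0 - j3.779 Ω
  Z2: Z = 1/(jωC) = -j/(ω·C) = 0 - j2667 Ω
  Z3: Z = jωL = j·5630·0.0231 = 0 + j130 Ω
  Z4: Z = 1/(jωC) = -j/(ω·C) = 0 - j10.09 Ω
Step 3 — Ladder network (open output): work backward from the far end, alternating series and parallel combinations. Z_in = 0 + j121.8 Ω = 121.8∠90.0° Ω.
Step 4 — Source phasor: V = 11.3∠-90.0° V = 0 - j11.3 V.
Step 5 — Ohm's law: I = V / Z_total = (0 - j11.3) / (0 + j121.8) = -0.09276 A.
Step 6 — Convert to polar: |I| = 0.09276 A, ∠I = -180.0°.

I = 0.09276∠-180.0° A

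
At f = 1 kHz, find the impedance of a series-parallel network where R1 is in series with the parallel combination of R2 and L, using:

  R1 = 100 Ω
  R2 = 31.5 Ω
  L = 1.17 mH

Step 1 — Angular frequency: ω = 2π·f = 2π·1000 = 6283 rad/s.
Step 2 — Component impedances:
  R1: Z = R = 100 Ω
  R2: Z = R = 31.5 Ω
  L: Z = jωL = j·6283·0.00117 = 0 + j7.351 Ω
Step 3 — Parallel branch: R2 || L = 1/(1/R2 + 1/L) = 1.627 + j6.972 Ω.
Step 4 — Series with R1: Z_total = R1 + (R2 || L) = 101.6 + j6.972 Ω = 101.9∠3.9° Ω.

Z = 101.6 + j6.972 Ω = 101.9∠3.9° Ω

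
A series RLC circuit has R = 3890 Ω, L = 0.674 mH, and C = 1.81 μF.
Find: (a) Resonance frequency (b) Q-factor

Step 1 — Resonance condition Im(Z)=0 gives ω₀ = 1/√(LC).
Step 2 — ω₀ = 1/√(0.000674·1.81e-06) = 2.863e+04 rad/s.
Step 3 — f₀ = ω₀/(2π) = 4557 Hz.
Step 4 — Series Q: Q = ω₀L/R = 2.863e+04·0.000674/3890 = 0.004961.

(a) f₀ = 4557 Hz  (b) Q = 0.004961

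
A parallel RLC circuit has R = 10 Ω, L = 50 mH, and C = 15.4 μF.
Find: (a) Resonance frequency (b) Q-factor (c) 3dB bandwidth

Step 1 — Resonance: ω₀ = 1/√(LC) = 1/√(0.05·1.54e-05) = 1140 rad/s.
Step 2 — f₀ = ω₀/(2π) = 181.4 Hz.
Step 3 — Parallel Q: Q = R/(ω₀L) = 10/(1140·0.05) = 0.1755.
Step 4 — Bandwidth: Δω = ω₀/Q = 6494 rad/s; BW = Δω/(2π) = 1033 Hz.

(a) f₀ = 181.4 Hz  (b) Q = 0.1755  (c) BW = 1033 Hz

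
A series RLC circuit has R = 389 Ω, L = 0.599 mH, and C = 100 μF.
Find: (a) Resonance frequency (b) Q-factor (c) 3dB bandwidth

Step 1 — Resonance: ω₀ = 1/√(LC) = 1/√(0.000599·0.0001) = 4086 rad/s.
Step 2 — f₀ = ω₀/(2π) = 650.3 Hz.
Step 3 — Series Q: Q = ω₀L/R = 4086·0.000599/389 = 0.006292.
Step 4 — Bandwidth: Δω = ω₀/Q = 6.494e+05 rad/s; BW = Δω/(2π) = 1.034e+05 Hz.

(a) f₀ = 650.3 Hz  (b) Q = 0.006292  (c) BW = 1.034e+05 Hz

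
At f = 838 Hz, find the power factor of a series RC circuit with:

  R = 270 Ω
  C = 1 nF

Step 1 — Angular frequency: ω = 2π·f = 2π·838 = 5265 rad/s.
Step 2 — Component impedances:
  R: Z = R = 270 Ω
  C: Z = 1/(jωC) = -j/(ω·C) = 0 - j1.899e+05 Ω
Step 3 — Series combination: Z_total = R + C = 270 - j1.899e+05 Ω = 1.899e+05∠-89.9° Ω.
Step 4 — Power factor: PF = cos(φ) = Re(Z)/|Z| = 270/1.899e+05 = 0.001422.
Step 5 — Type: Im(Z) = -1.899e+05 ⇒ leading (phase φ = -89.9°).

PF = 0.001422 (leading, φ = -89.9°)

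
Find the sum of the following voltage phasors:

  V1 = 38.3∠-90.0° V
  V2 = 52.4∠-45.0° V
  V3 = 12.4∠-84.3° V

Step 1 — Convert each phasor to rectangular form:
  V1 = 38.3·(cos(-90.0°) + j·sin(-90.0°)) = 0 - j38.3 V
  V2 = 52.4·(cos(-45.0°) + j·sin(-45.0°)) = 37.05 - j37.05 V
  V3 = 12.4·(cos(-84.3°) + j·sin(-84.3°)) = 1.232 - j12.34 V
Step 2 — Sum components: V_total = 38.28 - j87.69 V.
Step 3 — Convert to polar: |V_total| = 95.68 V, ∠V_total = -66.4°.

V_total = 95.68∠-66.4° V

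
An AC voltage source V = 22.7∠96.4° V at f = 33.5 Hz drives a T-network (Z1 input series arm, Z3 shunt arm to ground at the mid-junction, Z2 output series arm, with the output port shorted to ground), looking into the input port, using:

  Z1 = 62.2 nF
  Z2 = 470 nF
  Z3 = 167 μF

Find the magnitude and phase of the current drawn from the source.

Step 1 — Angular frequency: ω = 2π·f = 2π·33.5 = 210.5 rad/s.
Step 2 — Component impedances:
  Z1: Z = 1/(jωC) = -j/(ω·C) = 0 - j7.638e+04 Ω
  Z2: Z = 1/(jωC) = -j/(ω·C) = 0 - j1.011e+04 Ω
  Z3: Z = 1/(jωC) = -j/(ω·C) = 0 - j28.45 Ω
Step 3 — With the output port shorted to ground, the output series arm Z2 runs from the junction to ground; the shunt arm Z3 also runs from the junction to ground. They appear in parallel: Z3 || Z2 = 0 - j28.37 Ω.
Step 4 — Series with input arm Z1: Z_in = Z1 + (Z3 || Z2) = 0 - j7.641e+04 Ω = 7.641e+04∠-90.0° Ω.
Step 5 — Source phasor: V = 22.7∠96.4° V = -2.53 + j22.56 V.
Step 6 — Ohm's law: I = V / Z_total = (-2.53 + j22.56) / (0 - j7.641e+04) = -0.0002952 - j3.312e-05 A.
Step 7 — Convert to polar: |I| = 0.0002971 A, ∠I = -173.6°.

I = 0.0002971∠-173.6° A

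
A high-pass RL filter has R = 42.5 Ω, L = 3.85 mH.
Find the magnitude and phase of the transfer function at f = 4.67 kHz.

Step 1 — Angular frequency: ω = 2π·4670 = 2.934e+04 rad/s.
Step 2 — Transfer function: H(jω) = jωL/(R + jωL).
Step 3 — Numerator jωL = j·113; denominator R + jωL = 42.5 + j113.
Step 4 — H = 0.876 + j0.3296.
Step 5 — Magnitude: |H| = 0.936 (-0.6 dB); phase: φ = 20.6°.

|H| = 0.936 (-0.6 dB), φ = 20.6°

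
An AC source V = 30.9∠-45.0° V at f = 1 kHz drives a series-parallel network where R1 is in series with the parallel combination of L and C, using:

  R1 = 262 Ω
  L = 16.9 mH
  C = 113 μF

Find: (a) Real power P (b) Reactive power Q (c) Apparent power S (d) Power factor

Step 1 — Angular frequency: ω = 2π·f = 2π·1000 = 6283 rad/s.
Step 2 — Component impedances:
  R1: Z = R = 262 Ω
  L: Z = jωL = j·6283·0.0169 = 0 + j106.2 Ω
  C: Z = 1/(jωC) = -j/(ω·C) = 0 - j1.408 Ω
Step 3 — Parallel branch: L || C = 1/(1/L + 1/C) = 0 - j1.427 Ω.
Step 4 — Series with R1: Z_total = R1 + (L || C) = 262 - j1.427 Ω = 262∠-0.3° Ω.
Step 5 — Source phasor: V = 30.9∠-45.0° V = 21.85 - j21.85 V.
Step 6 — Current: I = V / Z = 0.08385 - j0.08294 A = 0.1179∠-44.7° A.
Step 7 — Complex power: S = V·I* = 3.644 - j0.01985 VA.
Step 8 — Real power: P = Re(S) = 3.644 W.
Step 9 — Reactive power: Q = Im(S) = -0.01985 VAR.
Step 10 — Apparent power: |S| = 3.644 VA.
Step 11 — Power factor: PF = P/|S| = 1 (leading).

(a) P = 3.644 W  (b) Q = -0.01985 VAR  (c) S = 3.644 VA  (d) PF = 1 (leading)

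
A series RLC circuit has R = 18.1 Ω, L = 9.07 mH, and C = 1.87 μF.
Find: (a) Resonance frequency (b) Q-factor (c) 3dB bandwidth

Step 1 — Resonance: ω₀ = 1/√(LC) = 1/√(0.00907·1.87e-06) = 7678 rad/s.
Step 2 — f₀ = ω₀/(2π) = 1222 Hz.
Step 3 — Series Q: Q = ω₀L/R = 7678·0.00907/18.1 = 3.848.
Step 4 — Bandwidth: Δω = ω₀/Q = 1996 rad/s; BW = Δω/(2π) = 317.6 Hz.

(a) f₀ = 1222 Hz  (b) Q = 3.848  (c) BW = 317.6 Hz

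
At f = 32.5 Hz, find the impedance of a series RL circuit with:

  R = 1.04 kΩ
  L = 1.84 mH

Step 1 — Angular frequency: ω = 2π·f = 2π·32.5 = 204.2 rad/s.
Step 2 — Component impedances:
  R: Z = R = 1040 Ω
  L: Z = jωL = j·204.2·0.00184 = 0 + j0.3757 Ω
Step 3 — Series combination: Z_total = R + L = 1040 + j0.3757 Ω = 1040∠0.0° Ω.

Z = 1040 + j0.3757 Ω = 1040∠0.0° Ω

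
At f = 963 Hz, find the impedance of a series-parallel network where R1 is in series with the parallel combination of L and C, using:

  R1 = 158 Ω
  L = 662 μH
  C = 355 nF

Step 1 — Angular frequency: ω = 2π·f = 2π·963 = 6051 rad/s.
Step 2 — Component impedances:
  R1: Z = R = 158 Ω
  L: Z = jωL = j·6051·0.000662 = 0 + j4.006 Ω
  C: Z = 1/(jωC) = -j/(ω·C) = 0 - j465.5 Ω
Step 3 — Parallel branch: L || C = 1/(1/L + 1/C) = 0 + j4.04 Ω.
Step 4 — Series with R1: Z_total = R1 + (L || C) = 158 + j4.04 Ω = 158.1∠1.5° Ω.

Z = 158 + j4.04 Ω = 158.1∠1.5° Ω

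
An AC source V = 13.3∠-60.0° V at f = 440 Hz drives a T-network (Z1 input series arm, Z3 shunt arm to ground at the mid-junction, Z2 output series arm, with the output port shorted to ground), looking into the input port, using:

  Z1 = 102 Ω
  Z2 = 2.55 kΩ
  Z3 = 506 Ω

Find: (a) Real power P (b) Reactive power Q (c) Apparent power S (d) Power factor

Step 1 — Angular frequency: ω = 2π·f = 2π·440 = 2765 rad/s.
Step 2 — Component impedances:
  Z1: Z = R = 102 Ω
  Z2: Z = R = 2550 Ω
  Z3: Z = R = 506 Ω
Step 3 — With the output port shorted to ground, the output series arm Z2 runs from the junction to ground; the shunt arm Z3 also runs from the junction to ground. They appear in parallel: Z3 || Z2 = 422.2 Ω.
Step 4 — Series with input arm Z1: Z_in = Z1 + (Z3 || Z2) = 524.2 Ω = 524.2∠0.0° Ω.
Step 5 — Source phasor: V = 13.3∠-60.0° V = 6.65 - j11.52 V.
Step 6 — Current: I = V / Z = 0.01269 - j0.02197 A = 0.02537∠-60.0° A.
Step 7 — Complex power: S = V·I* = 0.3374 VA.
Step 8 — Real power: P = Re(S) = 0.3374 W.
Step 9 — Reactive power: Q = Im(S) = 0 VAR.
Step 10 — Apparent power: |S| = 0.3374 VA.
Step 11 — Power factor: PF = P/|S| = 1 (unity).

(a) P = 0.3374 W  (b) Q = 0 VAR  (c) S = 0.3374 VA  (d) PF = 1 (unity)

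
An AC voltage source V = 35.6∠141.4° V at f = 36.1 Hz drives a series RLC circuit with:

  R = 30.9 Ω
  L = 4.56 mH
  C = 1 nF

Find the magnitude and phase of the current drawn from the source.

Step 1 — Angular frequency: ω = 2π·f = 2π·36.1 = 226.8 rad/s.
Step 2 — Component impedances:
  R: Z = R = 30.9 Ω
  L: Z = jωL = j·226.8·0.00456 = 0 + j1.034 Ω
  C: Z = 1/(jωC) = -j/(ω·C) = 0 - j4.409e+06 Ω
Step 3 — Series combination: Z_total = R + L + C = 30.9 - j4.409e+06 Ω = 4.409e+06∠-90.0° Ω.
Step 4 — Source phasor: V = 35.6∠141.4° V = -27.82 + j22.21 V.
Step 5 — Ohm's law: I = V / Z_total = (-27.82 + j22.21) / (30.9 - j4.409e+06) = -5.038e-06 - j6.311e-06 A.
Step 6 — Convert to polar: |I| = 8.075e-06 A, ∠I = -128.6°.

I = 8.075e-06∠-128.6° A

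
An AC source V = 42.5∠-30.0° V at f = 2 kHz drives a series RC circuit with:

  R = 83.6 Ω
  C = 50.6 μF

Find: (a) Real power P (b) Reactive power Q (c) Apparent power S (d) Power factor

Step 1 — Angular frequency: ω = 2π·f = 2π·2000 = 1.257e+04 rad/s.
Step 2 — Component impedances:
  R: Z = R = 83.6 Ω
  C: Z = 1/(jωC) = -j/(ω·C) = 0 - j1.573 Ω
Step 3 — Series combination: Z_total = R + C = 83.6 - j1.573 Ω = 83.61∠-1.1° Ω.
Step 4 — Source phasor: V = 42.5∠-30.0° V = 36.81 - j21.25 V.
Step 5 — Current: I = V / Z = 0.4449 - j0.2458 A = 0.5083∠-28.9° A.
Step 6 — Complex power: S = V·I* = 21.6 - j0.4063 VA.
Step 7 — Real power: P = Re(S) = 21.6 W.
Step 8 — Reactive power: Q = Im(S) = -0.4063 VAR.
Step 9 — Apparent power: |S| = 21.6 VA.
Step 10 — Power factor: PF = P/|S| = 0.9998 (leading).

(a) P = 21.6 W  (b) Q = -0.4063 VAR  (c) S = 21.6 VA  (d) PF = 0.9998 (leading)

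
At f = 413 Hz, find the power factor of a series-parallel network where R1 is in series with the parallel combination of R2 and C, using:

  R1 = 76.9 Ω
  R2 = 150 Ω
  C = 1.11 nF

Step 1 — Angular frequency: ω = 2π·f = 2π·413 = 2595 rad/s.
Step 2 — Component impedances:
  R1: Z = R = 76.9 Ω
  R2: Z = R = 150 Ω
  C: Z = 1/(jωC) = -j/(ω·C) = 0 - j3.472e+05 Ω
Step 3 — Parallel branch: R2 || C = 1/(1/R2 + 1/C) = 150 - j0.06481 Ω.
Step 4 — Series with R1: Z_total = R1 + (R2 || C) = 226.9 - j0.06481 Ω = 226.9∠-0.0° Ω.
Step 5 — Power factor: PF = cos(φ) = Re(Z)/|Z| = 226.9/226.9 = 1.
Step 6 — Type: Im(Z) = -0.06481 ⇒ leading (phase φ = -0.0°).

PF = 1 (leading, φ = -0.0°)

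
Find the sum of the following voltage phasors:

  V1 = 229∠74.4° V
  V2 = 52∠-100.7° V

Step 1 — Convert each phasor to rectangular form:
  V1 = 229·(cos(74.4°) + j·sin(74.4°)) = 61.58 + j220.6 V
  V2 = 52·(cos(-100.7°) + j·sin(-100.7°)) = -9.655 - j51.1 V
Step 2 — Sum components: V_total = 51.93 + j169.5 V.
Step 3 — Convert to polar: |V_total| = 177.2 V, ∠V_total = 73.0°.

V_total = 177.2∠73.0° V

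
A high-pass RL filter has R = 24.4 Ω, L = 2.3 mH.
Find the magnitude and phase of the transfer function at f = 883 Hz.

Step 1 — Angular frequency: ω = 2π·883 = 5548 rad/s.
Step 2 — Transfer function: H(jω) = jωL/(R + jωL).
Step 3 — Numerator jωL = j·12.76; denominator R + jωL = 24.4 + j12.76.
Step 4 — H = 0.2148 + j0.4107.
Step 5 — Magnitude: |H| = 0.4634 (-6.7 dB); phase: φ = 62.4°.

|H| = 0.4634 (-6.7 dB), φ = 62.4°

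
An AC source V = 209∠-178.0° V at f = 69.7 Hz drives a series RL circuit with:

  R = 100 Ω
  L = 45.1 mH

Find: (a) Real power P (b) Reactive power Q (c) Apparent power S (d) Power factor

Step 1 — Angular frequency: ω = 2π·f = 2π·69.7 = 437.9 rad/s.
Step 2 — Component impedances:
  R: Z = R = 100 Ω
  L: Z = jωL = j·437.9·0.0451 = 0 + j19.75 Ω
Step 3 — Series combination: Z_total = R + L = 100 + j19.75 Ω = 101.9∠11.2° Ω.
Step 4 — Source phasor: V = 209∠-178.0° V = -208.9 - j7.294 V.
Step 5 — Current: I = V / Z = -2.024 + j0.3269 A = 2.05∠170.8° A.
Step 6 — Complex power: S = V·I* = 420.4 + j83.04 VA.
Step 7 — Real power: P = Re(S) = 420.4 W.
Step 8 — Reactive power: Q = Im(S) = 83.04 VAR.
Step 9 — Apparent power: |S| = 428.5 VA.
Step 10 — Power factor: PF = P/|S| = 0.981 (lagging).

(a) P = 420.4 W  (b) Q = 83.04 VAR  (c) S = 428.5 VA  (d) PF = 0.981 (lagging)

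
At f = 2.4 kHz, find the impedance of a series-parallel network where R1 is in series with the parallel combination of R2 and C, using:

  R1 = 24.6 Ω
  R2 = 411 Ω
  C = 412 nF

Step 1 — Angular frequency: ω = 2π·f = 2π·2400 = 1.508e+04 rad/s.
Step 2 — Component impedances:
  R1: Z = R = 24.6 Ω
  R2: Z = R = 411 Ω
  C: Z = 1/(jωC) = -j/(ω·C) = 0 - j161 Ω
Step 3 — Parallel branch: R2 || C = 1/(1/R2 + 1/C) = 54.65 - j139.6 Ω.
Step 4 — Series with R1: Z_total = R1 + (R2 || C) = 79.25 - j139.6 Ω = 160.5∠-60.4° Ω.

Z = 79.25 - j139.6 Ω = 160.5∠-60.4° Ω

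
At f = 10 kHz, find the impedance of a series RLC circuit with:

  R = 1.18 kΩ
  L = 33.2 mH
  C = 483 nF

Step 1 — Angular frequency: ω = 2π·f = 2π·1e+04 = 6.283e+04 rad/s.
Step 2 — Component impedances:
  R: Z = R = 1180 Ω
  L: Z = jωL = j·6.283e+04·0.0332 = 0 + j2086 Ω
  C: Z = 1/(jωC) = -j/(ω·C) = 0 - j32.95 Ω
Step 3 — Series combination: Z_total = R + L + C = 1180 + j2053 Ω = 2368∠60.1° Ω.

Z = 1180 + j2053 Ω = 2368∠60.1° Ω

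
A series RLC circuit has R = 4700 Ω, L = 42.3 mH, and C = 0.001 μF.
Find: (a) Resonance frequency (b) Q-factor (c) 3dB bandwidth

Step 1 — Resonance: ω₀ = 1/√(LC) = 1/√(0.0423·1e-09) = 1.538e+05 rad/s.
Step 2 — f₀ = ω₀/(2π) = 2.447e+04 Hz.
Step 3 — Series Q: Q = ω₀L/R = 1.538e+05·0.0423/4700 = 1.384.
Step 4 — Bandwidth: Δω = ω₀/Q = 1.111e+05 rad/s; BW = Δω/(2π) = 1.768e+04 Hz.

(a) f₀ = 2.447e+04 Hz  (b) Q = 1.384  (c) BW = 1.768e+04 Hz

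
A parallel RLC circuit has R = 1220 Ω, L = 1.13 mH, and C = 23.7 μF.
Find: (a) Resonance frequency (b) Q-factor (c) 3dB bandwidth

Step 1 — Resonance: ω₀ = 1/√(LC) = 1/√(0.00113·2.37e-05) = 6111 rad/s.
Step 2 — f₀ = ω₀/(2π) = 972.5 Hz.
Step 3 — Parallel Q: Q = R/(ω₀L) = 1220/(6111·0.00113) = 176.7.
Step 4 — Bandwidth: Δω = ω₀/Q = 34.59 rad/s; BW = Δω/(2π) = 5.504 Hz.

(a) f₀ = 972.5 Hz  (b) Q = 176.7  (c) BW = 5.504 Hz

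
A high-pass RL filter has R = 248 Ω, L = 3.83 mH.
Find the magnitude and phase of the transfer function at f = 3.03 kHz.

Step 1 — Angular frequency: ω = 2π·3030 = 1.904e+04 rad/s.
Step 2 — Transfer function: H(jω) = jωL/(R + jωL).
Step 3 — Numerator jωL = j·72.92; denominator R + jωL = 248 + j72.92.
Step 4 — H = 0.07957 + j0.2706.
Step 5 — Magnitude: |H| = 0.2821 (-11.0 dB); phase: φ = 73.6°.

|H| = 0.2821 (-11.0 dB), φ = 73.6°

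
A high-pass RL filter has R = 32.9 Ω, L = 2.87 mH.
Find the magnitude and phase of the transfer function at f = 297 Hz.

Step 1 — Angular frequency: ω = 2π·297 = 1866 rad/s.
Step 2 — Transfer function: H(jω) = jωL/(R + jωL).
Step 3 — Numerator jωL = j·5.356; denominator R + jωL = 32.9 + j5.356.
Step 4 — H = 0.02582 + j0.1586.
Step 5 — Magnitude: |H| = 0.1607 (-15.9 dB); phase: φ = 80.8°.

|H| = 0.1607 (-15.9 dB), φ = 80.8°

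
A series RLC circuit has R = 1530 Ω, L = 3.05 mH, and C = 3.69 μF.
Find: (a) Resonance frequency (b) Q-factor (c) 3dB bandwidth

Step 1 — Resonance: ω₀ = 1/√(LC) = 1/√(0.00305·3.69e-06) = 9426 rad/s.
Step 2 — f₀ = ω₀/(2π) = 1500 Hz.
Step 3 — Series Q: Q = ω₀L/R = 9426·0.00305/1530 = 0.01879.
Step 4 — Bandwidth: Δω = ω₀/Q = 5.016e+05 rad/s; BW = Δω/(2π) = 7.984e+04 Hz.

(a) f₀ = 1500 Hz  (b) Q = 0.01879  (c) BW = 7.984e+04 Hz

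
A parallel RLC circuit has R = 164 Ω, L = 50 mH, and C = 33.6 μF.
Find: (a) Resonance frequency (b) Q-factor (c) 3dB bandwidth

Step 1 — Resonance: ω₀ = 1/√(LC) = 1/√(0.05·3.36e-05) = 771.5 rad/s.
Step 2 — f₀ = ω₀/(2π) = 122.8 Hz.
Step 3 — Parallel Q: Q = R/(ω₀L) = 164/(771.5·0.05) = 4.251.
Step 4 — Bandwidth: Δω = ω₀/Q = 181.5 rad/s; BW = Δω/(2π) = 28.88 Hz.

(a) f₀ = 122.8 Hz  (b) Q = 4.251  (c) BW = 28.88 Hz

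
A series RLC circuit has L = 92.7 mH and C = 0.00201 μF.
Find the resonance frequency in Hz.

Step 1 — Resonance condition Im(Z)=0 gives ω₀ = 1/√(LC).
Step 2 — ω₀ = 1/√(0.0927·2.01e-09) = 7.326e+04 rad/s.
Step 3 — f₀ = ω₀/(2π) = 1.166e+04 Hz.

f₀ = 1.166e+04 Hz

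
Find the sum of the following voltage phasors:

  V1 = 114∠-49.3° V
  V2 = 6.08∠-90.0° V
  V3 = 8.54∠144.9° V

Step 1 — Convert each phasor to rectangular form:
  V1 = 114·(cos(-49.3°) + j·sin(-49.3°)) = 74.34 - j86.43 V
  V2 = 6.08·(cos(-90.0°) + j·sin(-90.0°)) = 0 - j6.08 V
  V3 = 8.54·(cos(144.9°) + j·sin(144.9°)) = -6.987 + j4.911 V
Step 2 — Sum components: V_total = 67.35 - j87.6 V.
Step 3 — Convert to polar: |V_total| = 110.5 V, ∠V_total = -52.4°.

V_total = 110.5∠-52.4° V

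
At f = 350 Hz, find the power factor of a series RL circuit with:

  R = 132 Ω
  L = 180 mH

Step 1 — Angular frequency: ω = 2π·f = 2π·350 = 2199 rad/s.
Step 2 — Component impedances:
  R: Z = R = 132 Ω
  L: Z = jωL = j·2199·0.18 = 0 + j395.8 Ω
Step 3 — Series combination: Z_total = R + L = 132 + j395.8 Ω = 417.3∠71.6° Ω.
Step 4 — Power factor: PF = cos(φ) = Re(Z)/|Z| = 132/417.3 = 0.3163.
Step 5 — Type: Im(Z) = 395.8 ⇒ lagging (phase φ = 71.6°).

PF = 0.3163 (lagging, φ = 71.6°)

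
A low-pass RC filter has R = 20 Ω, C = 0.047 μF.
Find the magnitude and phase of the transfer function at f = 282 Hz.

Step 1 — Angular frequency: ω = 2π·282 = 1772 rad/s.
Step 2 — Transfer function: H(jω) = 1/(1 + jωRC).
Step 3 — Denominator: 1 + jωRC = 1 + j·1772·20·4.7e-08 = 1 + j0.001666.
Step 4 — H = 1 - j0.001666.
Step 5 — Magnitude: |H| = 1 (-0.0 dB); phase: φ = -0.1°.

|H| = 1 (-0.0 dB), φ = -0.1°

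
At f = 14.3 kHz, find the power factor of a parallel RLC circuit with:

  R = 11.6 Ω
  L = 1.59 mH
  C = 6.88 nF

Step 1 — Angular frequency: ω = 2π·f = 2π·1.43e+04 = 8.985e+04 rad/s.
Step 2 — Component impedances:
  R: Z = R = 11.6 Ω
  L: Z = jωL = j·8.985e+04·0.00159 = 0 + j142.9 Ω
  C: Z = 1/(jωC) = -j/(ω·C) = 0 - j1618 Ω
Step 3 — Parallel combination: 1/Z_total = 1/R + 1/L + 1/C; Z_total = 11.54 + j0.854 Ω = 11.57∠4.2° Ω.
Step 4 — Power factor: PF = cos(φ) = Re(Z)/|Z| = 11.537/11.568 = 0.9973.
Step 5 — Type: Im(Z) = 0.854 ⇒ lagging (phase φ = 4.2°).

PF = 0.9973 (lagging, φ = 4.2°)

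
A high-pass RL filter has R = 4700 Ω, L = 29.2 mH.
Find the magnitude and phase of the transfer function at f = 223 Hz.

Step 1 — Angular frequency: ω = 2π·223 = 1401 rad/s.
Step 2 — Transfer function: H(jω) = jωL/(R + jωL).
Step 3 — Numerator jωL = j·40.91; denominator R + jωL = 4700 + j40.91.
Step 4 — H = 7.577e-05 + j0.008704.
Step 5 — Magnitude: |H| = 0.008705 (-41.2 dB); phase: φ = 89.5°.

|H| = 0.008705 (-41.2 dB), φ = 89.5°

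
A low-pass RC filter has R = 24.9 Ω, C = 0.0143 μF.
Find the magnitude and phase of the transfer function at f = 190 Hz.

Step 1 — Angular frequency: ω = 2π·190 = 1194 rad/s.
Step 2 — Transfer function: H(jω) = 1/(1 + jωRC).
Step 3 — Denominator: 1 + jωRC = 1 + j·1194·24.9·1.43e-08 = 1 + j0.0004251.
Step 4 — H = 1 - j0.0004251.
Step 5 — Magnitude: |H| = 1 (-0.0 dB); phase: φ = -0.0°.

|H| = 1 (-0.0 dB), φ = -0.0°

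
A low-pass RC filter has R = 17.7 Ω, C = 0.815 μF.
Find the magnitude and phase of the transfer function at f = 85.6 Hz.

Step 1 — Angular frequency: ω = 2π·85.6 = 537.8 rad/s.
Step 2 — Transfer function: H(jω) = 1/(1 + jωRC).
Step 3 — Denominator: 1 + jωRC = 1 + j·537.8·17.7·8.15e-07 = 1 + j0.007759.
Step 4 — H = 0.9999 - j0.007758.
Step 5 — Magnitude: |H| = 1 (-0.0 dB); phase: φ = -0.4°.

|H| = 1 (-0.0 dB), φ = -0.4°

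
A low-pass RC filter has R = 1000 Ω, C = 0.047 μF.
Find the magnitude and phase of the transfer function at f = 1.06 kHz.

Step 1 — Angular frequency: ω = 2π·1060 = 6660 rad/s.
Step 2 — Transfer function: H(jω) = 1/(1 + jωRC).
Step 3 — Denominator: 1 + jωRC = 1 + j·6660·1000·4.7e-08 = 1 + j0.313.
Step 4 — H = 0.9108 - j0.2851.
Step 5 — Magnitude: |H| = 0.9543 (-0.4 dB); phase: φ = -17.4°.

|H| = 0.9543 (-0.4 dB), φ = -17.4°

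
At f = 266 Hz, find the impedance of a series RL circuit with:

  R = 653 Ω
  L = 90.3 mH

Step 1 — Angular frequency: ω = 2π·f = 2π·266 = 1671 rad/s.
Step 2 — Component impedances:
  R: Z = R = 653 Ω
  L: Z = jωL = j·1671·0.0903 = 0 + j150.9 Ω
Step 3 — Series combination: Z_total = R + L = 653 + j150.9 Ω = 670.2∠13.0° Ω.

Z = 653 + j150.9 Ω = 670.2∠13.0° Ω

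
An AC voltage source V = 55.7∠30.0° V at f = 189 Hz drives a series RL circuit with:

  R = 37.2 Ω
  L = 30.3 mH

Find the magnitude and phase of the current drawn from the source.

Step 1 — Angular frequency: ω = 2π·f = 2π·189 = 1188 rad/s.
Step 2 — Component impedances:
  R: Z = R = 37.2 Ω
  L: Z = jωL = j·1188·0.0303 = 0 + j35.98 Ω
Step 3 — Series combination: Z_total = R + L = 37.2 + j35.98 Ω = 51.75∠44.0° Ω.
Step 4 — Source phasor: V = 55.7∠30.0° V = 48.24 + j27.85 V.
Step 5 — Ohm's law: I = V / Z_total = (48.24 + j27.85) / (37.2 + j35.98) = 1.044 - j0.2612 A.
Step 6 — Convert to polar: |I| = 1.076 A, ∠I = -14.0°.

I = 1.076∠-14.0° A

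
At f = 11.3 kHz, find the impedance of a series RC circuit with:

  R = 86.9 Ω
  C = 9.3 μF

Step 1 — Angular frequency: ω = 2π·f = 2π·1.13e+04 = 7.1e+04 rad/s.
Step 2 — Component impedances:
  R: Z = R = 86.9 Ω
  C: Z = 1/(jωC) = -j/(ω·C) = 0 - j1.514 Ω
Step 3 — Series combination: Z_total = R + C = 86.9 - j1.514 Ω = 86.91∠-1.0° Ω.

Z = 86.9 - j1.514 Ω = 86.91∠-1.0° Ω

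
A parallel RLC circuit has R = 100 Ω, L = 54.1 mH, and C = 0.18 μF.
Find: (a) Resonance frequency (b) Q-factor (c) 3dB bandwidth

Step 1 — Resonance: ω₀ = 1/√(LC) = 1/√(0.0541·1.8e-07) = 1.013e+04 rad/s.
Step 2 — f₀ = ω₀/(2π) = 1613 Hz.
Step 3 — Parallel Q: Q = R/(ω₀L) = 100/(1.013e+04·0.0541) = 0.1824.
Step 4 — Bandwidth: Δω = ω₀/Q = 5.556e+04 rad/s; BW = Δω/(2π) = 8842 Hz.

(a) f₀ = 1613 Hz  (b) Q = 0.1824  (c) BW = 8842 Hz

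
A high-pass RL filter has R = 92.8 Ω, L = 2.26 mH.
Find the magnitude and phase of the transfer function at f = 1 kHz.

Step 1 — Angular frequency: ω = 2π·1000 = 6283 rad/s.
Step 2 — Transfer function: H(jω) = jωL/(R + jωL).
Step 3 — Numerator jωL = j·14.2; denominator R + jωL = 92.8 + j14.2.
Step 4 — H = 0.02288 + j0.1495.
Step 5 — Magnitude: |H| = 0.1513 (-16.4 dB); phase: φ = 81.3°.

|H| = 0.1513 (-16.4 dB), φ = 81.3°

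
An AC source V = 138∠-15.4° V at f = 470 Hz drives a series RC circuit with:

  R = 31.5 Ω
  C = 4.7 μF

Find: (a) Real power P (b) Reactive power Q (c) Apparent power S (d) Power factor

Step 1 — Angular frequency: ω = 2π·f = 2π·470 = 2953 rad/s.
Step 2 — Component impedances:
  R: Z = R = 31.5 Ω
  C: Z = 1/(jωC) = -j/(ω·C) = 0 - j72.05 Ω
Step 3 — Series combination: Z_total = R + C = 31.5 - j72.05 Ω = 78.63∠-66.4° Ω.
Step 4 — Source phasor: V = 138∠-15.4° V = 133 - j36.65 V.
Step 5 — Current: I = V / Z = 1.105 + j1.364 A = 1.755∠51.0° A.
Step 6 — Complex power: S = V·I* = 97.02 - j221.9 VA.
Step 7 — Real power: P = Re(S) = 97.02 W.
Step 8 — Reactive power: Q = Im(S) = -221.9 VAR.
Step 9 — Apparent power: |S| = 242.2 VA.
Step 10 — Power factor: PF = P/|S| = 0.4006 (leading).

(a) P = 97.02 W  (b) Q = -221.9 VAR  (c) S = 242.2 VA  (d) PF = 0.4006 (leading)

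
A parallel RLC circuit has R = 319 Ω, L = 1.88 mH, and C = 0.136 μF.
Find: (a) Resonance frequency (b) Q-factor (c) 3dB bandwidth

Step 1 — Resonance: ω₀ = 1/√(LC) = 1/√(0.00188·1.36e-07) = 6.254e+04 rad/s.
Step 2 — f₀ = ω₀/(2π) = 9953 Hz.
Step 3 — Parallel Q: Q = R/(ω₀L) = 319/(6.254e+04·0.00188) = 2.713.
Step 4 — Bandwidth: Δω = ω₀/Q = 2.305e+04 rad/s; BW = Δω/(2π) = 3669 Hz.

(a) f₀ = 9953 Hz  (b) Q = 2.713  (c) BW = 3669 Hz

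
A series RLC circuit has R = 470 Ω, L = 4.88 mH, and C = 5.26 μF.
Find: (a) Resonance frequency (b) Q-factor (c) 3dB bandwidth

Step 1 — Resonance: ω₀ = 1/√(LC) = 1/√(0.00488·5.26e-06) = 6242 rad/s.
Step 2 — f₀ = ω₀/(2π) = 993.4 Hz.
Step 3 — Series Q: Q = ω₀L/R = 6242·0.00488/470 = 0.06481.
Step 4 — Bandwidth: Δω = ω₀/Q = 9.631e+04 rad/s; BW = Δω/(2π) = 1.533e+04 Hz.

(a) f₀ = 993.4 Hz  (b) Q = 0.06481  (c) BW = 1.533e+04 Hz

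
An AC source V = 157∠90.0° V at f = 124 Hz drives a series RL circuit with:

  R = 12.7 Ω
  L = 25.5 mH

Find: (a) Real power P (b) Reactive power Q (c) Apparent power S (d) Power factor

Step 1 — Angular frequency: ω = 2π·f = 2π·124 = 779.1 rad/s.
Step 2 — Component impedances:
  R: Z = R = 12.7 Ω
  L: Z = jωL = j·779.1·0.0255 = 0 + j19.87 Ω
Step 3 — Series combination: Z_total = R + L = 12.7 + j19.87 Ω = 23.58∠57.4° Ω.
Step 4 — Source phasor: V = 157∠90.0° V = 0 + j157 V.
Step 5 — Current: I = V / Z = 5.61 + j3.586 A = 6.658∠32.6° A.
Step 6 — Complex power: S = V·I* = 563 + j880.8 VA.
Step 7 — Real power: P = Re(S) = 563 W.
Step 8 — Reactive power: Q = Im(S) = 880.8 VAR.
Step 9 — Apparent power: |S| = 1045 VA.
Step 10 — Power factor: PF = P/|S| = 0.5386 (lagging).

(a) P = 563 W  (b) Q = 880.8 VAR  (c) S = 1045 VA  (d) PF = 0.5386 (lagging)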